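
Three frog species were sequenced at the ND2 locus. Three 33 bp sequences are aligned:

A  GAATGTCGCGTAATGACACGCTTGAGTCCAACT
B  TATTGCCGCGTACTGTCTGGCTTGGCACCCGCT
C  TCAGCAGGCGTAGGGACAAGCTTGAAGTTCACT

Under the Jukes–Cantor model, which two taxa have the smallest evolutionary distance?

A and B

A–B: 12/33 differ, p = 0.364, d = 0.497.
A–C: 14/33 differ, p = 0.424, d = 0.625.
B–C: 17/33 differ, p = 0.515, d = 0.871.
The smallest distance is between A and B.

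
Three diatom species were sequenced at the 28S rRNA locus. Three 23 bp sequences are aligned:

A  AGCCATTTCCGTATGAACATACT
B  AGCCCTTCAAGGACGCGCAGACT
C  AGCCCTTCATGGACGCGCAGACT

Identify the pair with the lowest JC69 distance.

B and C

A–B: 9/23 differ, p = 0.391, d = 0.553.
A–C: 9/23 differ, p = 0.391, d = 0.553.
B–C: 1/23 differ, p = 0.043, d = 0.045.
The smallest distance is between B and C.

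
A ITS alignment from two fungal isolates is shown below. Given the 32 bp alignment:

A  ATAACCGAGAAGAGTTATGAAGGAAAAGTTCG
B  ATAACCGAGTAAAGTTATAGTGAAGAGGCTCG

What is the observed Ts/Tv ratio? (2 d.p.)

Transitions are A↔G and C↔T; transversions are all other mismatches.
Transitions: 7. Transversions: 2.
R = 7/2 = 3.50.

3.50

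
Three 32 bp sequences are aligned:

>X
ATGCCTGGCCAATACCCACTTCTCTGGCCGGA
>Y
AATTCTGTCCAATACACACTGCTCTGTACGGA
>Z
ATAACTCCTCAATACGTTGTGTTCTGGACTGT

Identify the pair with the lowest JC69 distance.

X and Y

X–Y: 8/32 differ, p = 0.250, d = 0.304.
X–Z: 14/32 differ, p = 0.438, d = 0.657.
Y–Z: 14/32 differ, p = 0.438, d = 0.657.
The smallest distance is between X and Y.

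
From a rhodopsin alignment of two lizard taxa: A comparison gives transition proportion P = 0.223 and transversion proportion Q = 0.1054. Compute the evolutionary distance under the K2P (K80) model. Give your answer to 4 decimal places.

Under the Kimura two-parameter model, d = −½ ln(1 − 2P − Q) − ¼ ln(1 − 2Q).
1 − 2P − Q = 0.4486, giving −½ ln(0.4486) = 0.400812.
1 − 2Q = 0.7892, giving −¼ ln(0.7892) = 0.059184.
d = 0.400812 + 0.059184 = 0.459996.

0.4600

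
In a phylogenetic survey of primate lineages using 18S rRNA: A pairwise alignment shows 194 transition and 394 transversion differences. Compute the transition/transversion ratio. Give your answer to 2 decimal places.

0.49

R = 194/394 = 0.492385… ≈ 0.49 (to 2 d.p.).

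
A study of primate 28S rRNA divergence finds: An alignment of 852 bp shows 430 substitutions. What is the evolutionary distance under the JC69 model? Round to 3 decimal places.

p = 430/852 ≈ 0.504695.
d = −(3/4) ln(1 − 4p/3) = −0.75 ln(1 − 0.672927) = −0.75 ln(0.327073)
  = −0.75 × (-1.117572) = 0.838179 substitutions/site.

0.838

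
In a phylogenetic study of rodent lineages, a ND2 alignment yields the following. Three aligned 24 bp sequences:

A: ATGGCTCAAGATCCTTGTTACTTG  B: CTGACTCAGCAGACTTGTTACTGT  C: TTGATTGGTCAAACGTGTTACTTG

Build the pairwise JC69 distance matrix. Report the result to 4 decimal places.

d(A,B) = 0.4408, d(A,C) = 0.6082, d(B,C) = 0.5199

A–B: 8/24 sites differ → p ≈ 0.333333, d = −0.75 ln(1 − 0.444444) = 0.440839 ≈ 0.4408.
A–C: 10/24 sites differ → p ≈ 0.416667, d = −0.75 ln(1 − 0.555556) = 0.608198 ≈ 0.6082.
B–C: 9/24 sites differ → p = 0.375, d = −0.75 ln(1 − 0.5) = 0.519860 ≈ 0.5199.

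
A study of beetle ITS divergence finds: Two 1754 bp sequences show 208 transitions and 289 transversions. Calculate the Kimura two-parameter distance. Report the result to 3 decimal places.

P = 208/1754 ≈ 0.118586 and Q = 289/1754 ≈ 0.164766.
Under the Kimura two-parameter model, d = −½ ln(1 − 2P − Q) − ¼ ln(1 − 2Q).
1 − 2P − Q = 0.598062, giving −½ ln(0.598062) = 0.257030.
1 − 2Q = 0.670468, giving −¼ ln(0.670468) = 0.099945.
d = 0.257030 + 0.099945 = 0.356975.

0.357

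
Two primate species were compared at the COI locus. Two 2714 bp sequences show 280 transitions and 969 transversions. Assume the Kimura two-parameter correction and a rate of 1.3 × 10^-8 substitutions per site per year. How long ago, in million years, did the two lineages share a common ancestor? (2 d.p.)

P = 280/2714 ≈ 0.103169 and Q = 969/2714 ≈ 0.357038.
Under the Kimura two-parameter model, d = −½ ln(1 − 2P − Q) − ¼ ln(1 − 2Q).
1 − 2P − Q = 0.436624, giving −½ ln(0.436624) = 0.414341.
1 − 2Q = 0.285924, giving −¼ ln(0.285924) = 0.313007.
d = 0.414341 + 0.313007 = 0.727348.
Under a molecular clock d = 2μt, so t = d/(2μ) = 0.727348 / (2 × 1.3 × 10^-8) = 27.97 million years.

27.97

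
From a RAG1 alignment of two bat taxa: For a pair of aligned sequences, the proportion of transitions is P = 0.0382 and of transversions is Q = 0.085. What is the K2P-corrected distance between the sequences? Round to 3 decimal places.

Under the Kimura two-parameter model, d = −½ ln(1 − 2P − Q) − ¼ ln(1 − 2Q).
1 − 2P − Q = 0.8386, giving −½ ln(0.8386) = 0.088011.
1 − 2Q = 0.83, giving −¼ ln(0.83) = 0.046582.
d = 0.088011 + 0.046582 = 0.134593.

0.135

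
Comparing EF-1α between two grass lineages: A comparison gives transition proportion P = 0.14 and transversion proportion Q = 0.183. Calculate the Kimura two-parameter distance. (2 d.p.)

0.42

Under the Kimura two-parameter model, d = −½ ln(1 − 2P − Q) − ¼ ln(1 − 2Q).
1 − 2P − Q = 0.537, giving −½ ln(0.537) = 0.310879.
1 − 2Q = 0.634, giving −¼ ln(0.634) = 0.113927.
d = 0.310879 + 0.113927 = 0.424806.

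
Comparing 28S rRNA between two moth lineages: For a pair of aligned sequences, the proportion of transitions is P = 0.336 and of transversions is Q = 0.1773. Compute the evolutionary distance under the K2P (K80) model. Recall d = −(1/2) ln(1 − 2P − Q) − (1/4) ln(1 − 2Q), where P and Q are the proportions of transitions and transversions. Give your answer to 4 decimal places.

1.0557

Under the Kimura two-parameter model, d = −½ ln(1 − 2P − Q) − ¼ ln(1 − 2Q).
1 − 2P − Q = 0.1507, giving −½ ln(0.1507) = 0.946232.
1 − 2Q = 0.6454, giving −¼ ln(0.6454) = 0.109471.
d = 0.946232 + 0.109471 = 1.055703.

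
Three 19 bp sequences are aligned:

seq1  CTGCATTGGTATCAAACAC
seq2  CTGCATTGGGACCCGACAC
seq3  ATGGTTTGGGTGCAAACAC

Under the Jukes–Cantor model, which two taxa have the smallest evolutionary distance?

seq1 and seq2

seq1–seq2: 4/19 differ, p = 0.211, d = 0.247.
seq1–seq3: 6/19 differ, p = 0.316, d = 0.410.
seq2–seq3: 7/19 differ, p = 0.368, d = 0.507.
The smallest distance is between seq1 and seq2.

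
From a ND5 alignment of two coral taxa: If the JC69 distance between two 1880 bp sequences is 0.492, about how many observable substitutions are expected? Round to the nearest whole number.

678

Invert JC69: p = (3/4)(1 − e^(−4d/3)) = 0.75 × (1 − e^(-0.656)) = 0.75 × (1 − 0.518923) = 0.360808.
Expected differing sites = pL ≈ 0.360808 × 1880 = 678.31904 ≈ 678.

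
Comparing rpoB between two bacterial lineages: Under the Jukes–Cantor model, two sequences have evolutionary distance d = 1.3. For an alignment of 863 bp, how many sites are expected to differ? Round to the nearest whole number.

533

Invert JC69: p = (3/4)(1 − e^(−4d/3)) = 0.75 × (1 − e^(-1.733333)) = 0.75 × (1 − 0.176695) = 0.617479.
Expected differing sites = pL ≈ 0.617479 × 863 = 532.884377 ≈ 533.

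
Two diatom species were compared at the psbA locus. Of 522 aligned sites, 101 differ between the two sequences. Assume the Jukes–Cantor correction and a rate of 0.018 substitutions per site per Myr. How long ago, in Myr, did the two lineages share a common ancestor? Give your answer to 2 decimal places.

6.22

p = 101/522 ≈ 0.193487.
d = −(3/4) ln(1 − 4p/3) = −0.75 ln(1 − 0.257983) = −0.75 ln(0.742017)
  = −0.75 × (-0.298383) = 0.223787 substitutions/site.
Under a molecular clock d = 2μt, so t = d/(2μ) = 0.223787 / (2 × 0.018) = 6.22 Myr.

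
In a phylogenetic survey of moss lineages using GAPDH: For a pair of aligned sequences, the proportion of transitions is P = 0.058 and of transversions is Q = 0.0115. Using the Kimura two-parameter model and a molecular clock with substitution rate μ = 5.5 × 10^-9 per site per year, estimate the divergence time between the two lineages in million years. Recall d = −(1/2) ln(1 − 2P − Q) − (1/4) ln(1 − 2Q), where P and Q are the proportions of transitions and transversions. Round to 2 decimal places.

6.73

Under the Kimura two-parameter model, d = −½ ln(1 − 2P − Q) − ¼ ln(1 − 2Q).
1 − 2P − Q = 0.8725, giving −½ ln(0.8725) = 0.068196.
1 − 2Q = 0.977, giving −¼ ln(0.977) = 0.005817.
d = 0.068196 + 0.005817 = 0.074013.
Under a molecular clock d = 2μt, so t = d/(2μ) = 0.074013 / (2 × 5.5 × 10^-9) = 6.73 million years.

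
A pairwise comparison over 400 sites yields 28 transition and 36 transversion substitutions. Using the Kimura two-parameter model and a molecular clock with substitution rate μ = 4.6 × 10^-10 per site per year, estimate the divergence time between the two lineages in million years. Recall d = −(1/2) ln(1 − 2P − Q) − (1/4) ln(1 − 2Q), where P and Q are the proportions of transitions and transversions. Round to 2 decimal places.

P = 28/400 = 0.07 and Q = 36/400 = 0.09.
Under the Kimura two-parameter model, d = −½ ln(1 − 2P − Q) − ¼ ln(1 − 2Q).
1 − 2P − Q = 0.77, giving −½ ln(0.77) = 0.130682.
1 − 2Q = 0.82, giving −¼ ln(0.82) = 0.049613.
d = 0.130682 + 0.049613 = 0.180295.
Under a molecular clock d = 2μt, so t = d/(2μ) = 0.180295 / (2 × 4.6 × 10^-10) = 195.97 million years.

195.97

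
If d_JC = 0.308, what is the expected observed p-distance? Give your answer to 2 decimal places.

0.25

p = (3/4)(1 − e^(−4d/3)) = 0.75 × (1 − e^(-0.410667)) = 0.75 × (1 − 0.663208) = 0.252594.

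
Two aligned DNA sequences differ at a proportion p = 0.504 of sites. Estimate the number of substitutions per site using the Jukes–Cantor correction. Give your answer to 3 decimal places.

d = −(3/4) ln(1 − 4p/3) = −0.75 ln(1 − 0.672) = −0.75 ln(0.328)
  = −0.75 × (-1.114742) = 0.836057 substitutions/site.

0.836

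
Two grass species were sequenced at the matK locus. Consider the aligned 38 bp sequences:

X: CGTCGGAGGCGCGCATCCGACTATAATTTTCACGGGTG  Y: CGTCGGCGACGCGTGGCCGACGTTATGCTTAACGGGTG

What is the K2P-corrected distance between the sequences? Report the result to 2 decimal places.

Of 38 sites, 4 differences are transitions and 7 are transversions, so P = 4/38 ≈ 0.105263 and Q = 7/38 ≈ 0.184211.
Under the Kimura two-parameter model, d = −½ ln(1 − 2P − Q) − ¼ ln(1 − 2Q).
1 − 2P − Q = 0.605263, giving −½ ln(0.605263) = 0.251046.
1 − 2Q = 0.631578, giving −¼ ln(0.631578) = 0.114883.
d = 0.251046 + 0.114883 = 0.365929.

0.37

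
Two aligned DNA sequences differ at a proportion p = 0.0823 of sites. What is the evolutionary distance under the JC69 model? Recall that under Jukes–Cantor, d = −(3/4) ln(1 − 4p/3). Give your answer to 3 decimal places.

d = −(3/4) ln(1 − 4p/3) = −0.75 ln(1 − 0.109733) = −0.75 ln(0.890267)
  = −0.75 × (-0.116234) = 0.087176 substitutions/site.

0.087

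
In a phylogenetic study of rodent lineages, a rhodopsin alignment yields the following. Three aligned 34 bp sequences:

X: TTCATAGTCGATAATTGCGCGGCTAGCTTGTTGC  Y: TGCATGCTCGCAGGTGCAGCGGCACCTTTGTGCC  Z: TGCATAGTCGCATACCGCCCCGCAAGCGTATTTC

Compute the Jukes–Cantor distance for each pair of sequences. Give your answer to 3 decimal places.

X–Y: 16/34 sites differ → p ≈ 0.470588, d = −0.75 ln(1 − 0.627451) = 0.740540 ≈ 0.741.
X–Z: 12/34 sites differ → p ≈ 0.352941, d = −0.75 ln(1 − 0.470588) = 0.476991 ≈ 0.477.
Y–Z: 17/34 sites differ → p = 0.5, d = −0.75 ln(1 − 0.666667) = 0.823960 ≈ 0.824.

d(X,Y) = 0.741, d(X,Z) = 0.477, d(Y,Z) = 0.824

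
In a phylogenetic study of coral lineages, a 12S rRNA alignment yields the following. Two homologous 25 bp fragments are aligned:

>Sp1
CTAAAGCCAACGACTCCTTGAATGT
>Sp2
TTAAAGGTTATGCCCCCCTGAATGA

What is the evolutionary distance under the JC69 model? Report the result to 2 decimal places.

The sequences differ at 9 of 25 sites (1, 7, 8, 9, 11, 13, 15, 18, 25), so p = 9/25 = 0.36.
d = −(3/4) ln(1 − 4p/3) = −0.75 ln(1 − 0.48) = −0.75 ln(0.52)
  = −0.75 × (-0.653926) = 0.490445 substitutions/site.

0.49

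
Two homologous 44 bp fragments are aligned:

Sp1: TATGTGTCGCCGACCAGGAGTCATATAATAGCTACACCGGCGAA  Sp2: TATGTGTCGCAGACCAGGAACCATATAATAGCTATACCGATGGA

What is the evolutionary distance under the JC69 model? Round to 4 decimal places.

The sequences differ at 7 of 44 sites (11, 20, 21, 35, 40, 41, 43), so p = 7/44 ≈ 0.159091.
d = −(3/4) ln(1 − 4p/3) = −0.75 ln(1 − 0.212121) = −0.75 ln(0.787879)
  = −0.75 × (-0.238411) = 0.178808 substitutions/site.

0.1788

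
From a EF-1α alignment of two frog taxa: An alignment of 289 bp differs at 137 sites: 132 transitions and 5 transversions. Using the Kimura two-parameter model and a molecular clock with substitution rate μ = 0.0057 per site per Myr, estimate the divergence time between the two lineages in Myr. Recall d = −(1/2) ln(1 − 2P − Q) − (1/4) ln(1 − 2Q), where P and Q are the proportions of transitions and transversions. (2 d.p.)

117.91

P = 132/289 ≈ 0.456747 and Q = 5/289 ≈ 0.017301.
Under the Kimura two-parameter model, d = −½ ln(1 − 2P − Q) − ¼ ln(1 − 2Q).
1 − 2P − Q = 0.069205, giving −½ ln(0.069205) = 1.335341.
1 − 2Q = 0.965398, giving −¼ ln(0.965398) = 0.008804.
d = 1.335341 + 0.008804 = 1.344145.
Under a molecular clock d = 2μt, so t = d/(2μ) = 1.344145 / (2 × 0.0057) = 117.91 Myr.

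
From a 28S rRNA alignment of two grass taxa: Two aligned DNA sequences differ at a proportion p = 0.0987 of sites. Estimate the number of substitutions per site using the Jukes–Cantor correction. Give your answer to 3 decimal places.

d = −(3/4) ln(1 − 4p/3) = −0.75 ln(1 − 0.1316) = −0.75 ln(0.8684)
  = −0.75 × (-0.141103) = 0.105827 substitutions/site.

0.106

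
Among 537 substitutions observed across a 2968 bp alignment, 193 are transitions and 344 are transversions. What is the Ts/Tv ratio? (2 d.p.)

R = 193/344 = 0.561046… ≈ 0.56 (to 2 d.p.).

0.56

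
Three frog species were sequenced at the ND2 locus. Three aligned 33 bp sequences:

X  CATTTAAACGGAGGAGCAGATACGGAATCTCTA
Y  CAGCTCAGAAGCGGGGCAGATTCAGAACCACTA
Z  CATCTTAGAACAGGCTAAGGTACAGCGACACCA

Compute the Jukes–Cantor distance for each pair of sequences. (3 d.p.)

d(X,Y) = 0.497, d(X,Z) = 0.780, d(Y,Z) = 0.559

X–Y: 12/33 sites differ → p ≈ 0.363636, d = −0.75 ln(1 − 0.484848) = 0.497470 ≈ 0.497.
X–Z: 16/33 sites differ → p ≈ 0.484848, d = −0.75 ln(1 − 0.646464) = 0.779827 ≈ 0.780.
Y–Z: 13/33 sites differ → p ≈ 0.393939, d = −0.75 ln(1 − 0.525252) = 0.558728 ≈ 0.559.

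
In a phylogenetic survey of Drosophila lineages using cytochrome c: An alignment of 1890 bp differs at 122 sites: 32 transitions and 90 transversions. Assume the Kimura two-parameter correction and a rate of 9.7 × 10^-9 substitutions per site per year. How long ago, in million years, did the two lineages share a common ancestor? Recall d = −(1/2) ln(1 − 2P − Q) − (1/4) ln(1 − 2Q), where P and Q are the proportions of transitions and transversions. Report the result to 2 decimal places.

3.48

P = 32/1890 ≈ 0.016931 and Q = 90/1890 ≈ 0.047619.
Under the Kimura two-parameter model, d = −½ ln(1 − 2P − Q) − ¼ ln(1 − 2Q).
1 − 2P − Q = 0.918519, giving −½ ln(0.918519) = 0.042496.
1 − 2Q = 0.904762, giving −¼ ln(0.904762) = 0.025021.
d = 0.042496 + 0.025021 = 0.067517.
Under a molecular clock d = 2μt, so t = d/(2μ) = 0.067517 / (2 × 9.7 × 10^-9) = 3.48 million years.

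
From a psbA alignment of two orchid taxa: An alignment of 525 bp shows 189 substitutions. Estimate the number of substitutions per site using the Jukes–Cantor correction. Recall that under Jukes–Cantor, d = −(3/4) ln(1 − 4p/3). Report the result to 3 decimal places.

p = 189/525 = 0.36.
d = −(3/4) ln(1 − 4p/3) = −0.75 ln(1 − 0.48) = −0.75 ln(0.52)
  = −0.75 × (-0.653926) = 0.490445 substitutions/site.

0.490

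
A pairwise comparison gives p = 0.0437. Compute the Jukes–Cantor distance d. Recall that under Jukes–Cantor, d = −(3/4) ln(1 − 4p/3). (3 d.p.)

0.045

d = −(3/4) ln(1 − 4p/3) = −0.75 ln(1 − 0.058267) = −0.75 ln(0.941733)
  = −0.75 × (-0.060033) = 0.045025 substitutions/site.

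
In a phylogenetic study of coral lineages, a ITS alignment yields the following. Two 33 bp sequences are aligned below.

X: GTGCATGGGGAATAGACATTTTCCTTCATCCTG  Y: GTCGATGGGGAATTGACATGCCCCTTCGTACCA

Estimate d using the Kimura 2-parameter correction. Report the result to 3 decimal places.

0.393

Of 33 sites, 5 differences are transitions and 5 are transversions, so P = 5/33 ≈ 0.151515 and Q = 5/33 ≈ 0.151515.
Under the Kimura two-parameter model, d = −½ ln(1 − 2P − Q) − ¼ ln(1 − 2Q).
1 − 2P − Q = 0.545455, giving −½ ln(0.545455) = 0.303067.
1 − 2Q = 0.69697, giving −¼ ln(0.69697) = 0.090253.
d = 0.303067 + 0.090253 = 0.393320.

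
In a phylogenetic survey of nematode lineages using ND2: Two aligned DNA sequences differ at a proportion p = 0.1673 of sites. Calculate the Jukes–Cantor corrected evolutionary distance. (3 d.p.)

d = −(3/4) ln(1 − 4p/3) = −0.75 ln(1 − 0.223067) = −0.75 ln(0.776933)
  = −0.75 × (-0.252401) = 0.189301 substitutions/site.

0.189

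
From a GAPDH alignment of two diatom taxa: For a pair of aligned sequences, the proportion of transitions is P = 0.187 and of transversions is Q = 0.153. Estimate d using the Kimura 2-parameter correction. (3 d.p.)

0.466

Under the Kimura two-parameter model, d = −½ ln(1 − 2P − Q) − ¼ ln(1 − 2Q).
1 − 2P − Q = 0.473, giving −½ ln(0.473) = 0.374330.
1 − 2Q = 0.694, giving −¼ ln(0.694) = 0.091321.
d = 0.374330 + 0.091321 = 0.465651.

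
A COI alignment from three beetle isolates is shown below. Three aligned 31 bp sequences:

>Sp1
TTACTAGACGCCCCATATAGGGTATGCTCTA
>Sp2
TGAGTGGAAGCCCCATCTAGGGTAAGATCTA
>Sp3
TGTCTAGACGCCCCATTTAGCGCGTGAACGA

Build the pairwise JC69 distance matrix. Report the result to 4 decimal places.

d(Sp1,Sp2) = 0.2687, d(Sp1,Sp3) = 0.3672, d(Sp2,Sp3) = 0.4806

Sp1–Sp2: 7/31 sites differ → p ≈ 0.225806, d = −0.75 ln(1 − 0.301075) = 0.268659 ≈ 0.2687.
Sp1–Sp3: 9/31 sites differ → p ≈ 0.290323, d = −0.75 ln(1 − 0.387097) = 0.367161 ≈ 0.3672.
Sp2–Sp3: 11/31 sites differ → p ≈ 0.354839, d = −0.75 ln(1 − 0.473119) = 0.480585 ≈ 0.4806.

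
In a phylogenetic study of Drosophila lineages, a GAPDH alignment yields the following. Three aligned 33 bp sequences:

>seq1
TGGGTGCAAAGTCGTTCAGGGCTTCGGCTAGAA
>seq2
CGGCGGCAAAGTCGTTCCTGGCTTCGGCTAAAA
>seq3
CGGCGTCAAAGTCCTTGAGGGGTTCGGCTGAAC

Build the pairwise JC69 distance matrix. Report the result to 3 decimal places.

d(seq1,seq2) = 0.208, d(seq1,seq3) = 0.388, d(seq2,seq3) = 0.293

seq1–seq2: 6/33 sites differ → p ≈ 0.181818, d = −0.75 ln(1 − 0.242424) = 0.208224 ≈ 0.208.
seq1–seq3: 10/33 sites differ → p ≈ 0.30303, d = −0.75 ln(1 − 0.40404) = 0.388186 ≈ 0.388.
seq2–seq3: 8/33 sites differ → p ≈ 0.242424, d = −0.75 ln(1 − 0.323232) = 0.292820 ≈ 0.293.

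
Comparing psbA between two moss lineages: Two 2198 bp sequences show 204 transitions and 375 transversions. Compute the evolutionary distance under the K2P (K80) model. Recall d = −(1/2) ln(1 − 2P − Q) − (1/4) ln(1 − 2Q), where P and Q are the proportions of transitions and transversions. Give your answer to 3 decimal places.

0.325

P = 204/2198 ≈ 0.092812 and Q = 375/2198 ≈ 0.17061.
Under the Kimura two-parameter model, d = −½ ln(1 − 2P − Q) − ¼ ln(1 − 2Q).
1 − 2P − Q = 0.643766, giving −½ ln(0.643766) = 0.220210.
1 − 2Q = 0.65878, giving −¼ ln(0.65878) = 0.104341.
d = 0.220210 + 0.104341 = 0.324551.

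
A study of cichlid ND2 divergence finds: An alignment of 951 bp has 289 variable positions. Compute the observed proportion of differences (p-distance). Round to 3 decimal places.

p = 289/951 = 0.303890… ≈ 0.304 (to 3 d.p.).

0.304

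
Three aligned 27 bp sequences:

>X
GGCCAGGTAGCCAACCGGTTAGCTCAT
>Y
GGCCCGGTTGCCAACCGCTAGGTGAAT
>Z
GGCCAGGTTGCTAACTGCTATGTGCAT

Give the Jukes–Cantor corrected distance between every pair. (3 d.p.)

d(X,Y) = 0.377, d(X,Z) = 0.377, d(Y,Z) = 0.213

X–Y: 8/27 sites differ → p ≈ 0.296296, d = −0.75 ln(1 − 0.395061) = 0.376971 ≈ 0.377.
X–Z: 8/27 sites differ → p ≈ 0.296296, d = −0.75 ln(1 − 0.395061) = 0.376971 ≈ 0.377.
Y–Z: 5/27 sites differ → p ≈ 0.185185, d = −0.75 ln(1 − 0.246913) = 0.212681 ≈ 0.213.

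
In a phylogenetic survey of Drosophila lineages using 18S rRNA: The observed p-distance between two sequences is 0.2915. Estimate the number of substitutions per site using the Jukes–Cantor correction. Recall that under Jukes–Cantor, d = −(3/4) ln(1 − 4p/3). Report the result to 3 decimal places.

0.369

d = −(3/4) ln(1 − 4p/3) = −0.75 ln(1 − 0.388667) = −0.75 ln(0.611333)
  = −0.75 × (-0.492113) = 0.369085 substitutions/site.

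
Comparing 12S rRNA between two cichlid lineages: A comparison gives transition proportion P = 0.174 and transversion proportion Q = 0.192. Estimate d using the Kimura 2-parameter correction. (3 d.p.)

0.509

Under the Kimura two-parameter model, d = −½ ln(1 − 2P − Q) − ¼ ln(1 − 2Q).
1 − 2P − Q = 0.46, giving −½ ln(0.46) = 0.388264.
1 − 2Q = 0.616, giving −¼ ln(0.616) = 0.121127.
d = 0.388264 + 0.121127 = 0.509391.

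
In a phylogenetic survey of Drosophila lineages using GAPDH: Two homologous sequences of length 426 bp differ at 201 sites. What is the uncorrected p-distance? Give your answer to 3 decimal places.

p = 201/426 = 0.471830… ≈ 0.472 (to 3 d.p.).

0.472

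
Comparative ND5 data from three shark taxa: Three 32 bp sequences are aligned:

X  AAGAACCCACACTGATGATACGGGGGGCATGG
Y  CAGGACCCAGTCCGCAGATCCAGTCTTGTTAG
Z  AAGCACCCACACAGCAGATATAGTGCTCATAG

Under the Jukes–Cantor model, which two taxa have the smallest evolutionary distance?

X and Z

X–Y: 16/32 differ, p = 0.500, d = 0.824.
X–Z: 10/32 differ, p = 0.313, d = 0.404.
Y–Z: 11/32 differ, p = 0.344, d = 0.460.
The smallest distance is between X and Z.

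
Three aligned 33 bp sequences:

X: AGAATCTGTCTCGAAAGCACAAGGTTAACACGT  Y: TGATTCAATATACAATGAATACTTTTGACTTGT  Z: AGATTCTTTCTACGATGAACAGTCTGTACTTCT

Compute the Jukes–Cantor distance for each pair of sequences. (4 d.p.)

d(X,Y) = 0.7798, d(X,Z) = 0.6987, d(Y,Z) = 0.4408

X–Y: 16/33 sites differ → p ≈ 0.484848, d = −0.75 ln(1 − 0.646464) = 0.779827 ≈ 0.7798.
X–Z: 15/33 sites differ → p ≈ 0.454545, d = −0.75 ln(1 − 0.60606) = 0.698667 ≈ 0.6987.
Y–Z: 11/33 sites differ → p ≈ 0.333333, d = −0.75 ln(1 − 0.444444) = 0.440839 ≈ 0.4408.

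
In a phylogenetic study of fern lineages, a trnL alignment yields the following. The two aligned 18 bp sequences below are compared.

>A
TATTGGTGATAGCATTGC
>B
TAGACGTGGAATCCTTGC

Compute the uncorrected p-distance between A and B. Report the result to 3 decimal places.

0.389

The sequences differ at 7 of 18 positions (sites 3, 4, 5, 9, 10, 12, 14).
p = 7/18 = 0.388888… ≈ 0.389 (to 3 d.p.).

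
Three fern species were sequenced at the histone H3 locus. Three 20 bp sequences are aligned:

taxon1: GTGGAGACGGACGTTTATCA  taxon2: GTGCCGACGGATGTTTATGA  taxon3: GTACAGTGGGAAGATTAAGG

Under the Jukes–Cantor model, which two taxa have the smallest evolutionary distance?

taxon1–taxon2: 4/20 differ, p = 0.200, d = 0.233.
taxon1–taxon3: 9/20 differ, p = 0.450, d = 0.687.
taxon2–taxon3: 8/20 differ, p = 0.400, d = 0.572.
The smallest distance is between taxon1 and taxon2.

taxon1 and taxon2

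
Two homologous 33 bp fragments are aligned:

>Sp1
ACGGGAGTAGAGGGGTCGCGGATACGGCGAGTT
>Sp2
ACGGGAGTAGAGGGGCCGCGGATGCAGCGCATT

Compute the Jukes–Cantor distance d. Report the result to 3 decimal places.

The sequences differ at 5 of 33 sites (16, 24, 26, 30, 31), so p = 5/33 ≈ 0.151515.
d = −(3/4) ln(1 − 4p/3) = −0.75 ln(1 − 0.20202) = −0.75 ln(0.79798)
  = −0.75 × (-0.225672) = 0.169254 substitutions/site.

0.169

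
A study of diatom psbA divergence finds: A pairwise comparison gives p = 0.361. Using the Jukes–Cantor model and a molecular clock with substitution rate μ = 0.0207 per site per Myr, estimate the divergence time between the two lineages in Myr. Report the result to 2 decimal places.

11.89

d = −(3/4) ln(1 − 4p/3) = −0.75 ln(1 − 0.481333) = −0.75 ln(0.518667)
  = −0.75 × (-0.656493) = 0.492370 substitutions/site.
Under a molecular clock d = 2μt, so t = d/(2μ) = 0.492370 / (2 × 0.0207) = 11.89 Myr.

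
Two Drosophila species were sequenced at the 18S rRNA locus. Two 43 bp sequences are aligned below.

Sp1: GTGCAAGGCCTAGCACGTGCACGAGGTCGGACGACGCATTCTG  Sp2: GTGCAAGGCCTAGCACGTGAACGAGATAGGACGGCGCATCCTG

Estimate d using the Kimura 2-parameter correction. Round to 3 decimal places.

0.127

Of 43 sites, 3 differences are transitions and 2 are transversions, so P = 3/43 ≈ 0.069767 and Q = 2/43 ≈ 0.046512.
Under the Kimura two-parameter model, d = −½ ln(1 − 2P − Q) − ¼ ln(1 − 2Q).
1 − 2P − Q = 0.813954, giving −½ ln(0.813954) = 0.102926.
1 − 2Q = 0.906976, giving −¼ ln(0.906976) = 0.024410.
d = 0.102926 + 0.024410 = 0.127336.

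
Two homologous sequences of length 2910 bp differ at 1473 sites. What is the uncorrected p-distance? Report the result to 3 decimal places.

p = 1473/2910 = 0.506185… ≈ 0.506 (to 3 d.p.).

0.506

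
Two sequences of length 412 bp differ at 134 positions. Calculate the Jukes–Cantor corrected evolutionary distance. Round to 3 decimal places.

p = 134/412 ≈ 0.325243.
d = −(3/4) ln(1 − 4p/3) = −0.75 ln(1 − 0.433657) = −0.75 ln(0.566343)
  = −0.75 × (-0.568555) = 0.426416 substitutions/site.

0.426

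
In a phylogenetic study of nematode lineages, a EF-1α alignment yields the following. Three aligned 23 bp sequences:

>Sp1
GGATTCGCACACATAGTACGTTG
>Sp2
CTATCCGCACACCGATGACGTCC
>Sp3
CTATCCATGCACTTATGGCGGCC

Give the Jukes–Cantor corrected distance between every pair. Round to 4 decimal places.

d(Sp1,Sp2) = 0.5532, d(Sp1,Sp3) = 1.0507, d(Sp2,Sp3) = 0.3904

Sp1–Sp2: 9/23 sites differ → p ≈ 0.391304, d = −0.75 ln(1 − 0.521739) = 0.553199 ≈ 0.5532.
Sp1–Sp3: 13/23 sites differ → p ≈ 0.565217, d = −0.75 ln(1 − 0.753623) = 1.050669 ≈ 1.0507.
Sp2–Sp3: 7/23 sites differ → p ≈ 0.304348, d = −0.75 ln(1 − 0.405797) = 0.390401 ≈ 0.3904.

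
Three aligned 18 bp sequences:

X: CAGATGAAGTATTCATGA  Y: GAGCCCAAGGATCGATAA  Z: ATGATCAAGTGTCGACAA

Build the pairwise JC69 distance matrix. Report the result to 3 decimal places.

X–Y: 8/18 sites differ → p ≈ 0.444444, d = −0.75 ln(1 − 0.592592) = 0.673455 ≈ 0.673.
X–Z: 8/18 sites differ → p ≈ 0.444444, d = −0.75 ln(1 − 0.592592) = 0.673455 ≈ 0.673.
Y–Z: 7/18 sites differ → p ≈ 0.388889, d = −0.75 ln(1 − 0.518519) = 0.548166 ≈ 0.548.

d(X,Y) = 0.673, d(X,Z) = 0.673, d(Y,Z) = 0.548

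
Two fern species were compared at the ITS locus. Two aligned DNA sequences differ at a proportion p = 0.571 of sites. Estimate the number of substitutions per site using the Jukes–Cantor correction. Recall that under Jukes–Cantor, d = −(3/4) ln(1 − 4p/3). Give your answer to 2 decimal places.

d = −(3/4) ln(1 − 4p/3) = −0.75 ln(1 − 0.761333) = −0.75 ln(0.238667)
  = −0.75 × (-1.432686) = 1.074515 substitutions/site.

1.07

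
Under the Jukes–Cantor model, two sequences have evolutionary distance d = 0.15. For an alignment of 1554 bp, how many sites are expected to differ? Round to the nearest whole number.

211

Invert JC69: p = (3/4)(1 − e^(−4d/3)) = 0.75 × (1 − e^(-0.2)) = 0.75 × (1 − 0.818731) = 0.135952.
Expected differing sites = pL ≈ 0.135952 × 1554 = 211.269408 ≈ 211.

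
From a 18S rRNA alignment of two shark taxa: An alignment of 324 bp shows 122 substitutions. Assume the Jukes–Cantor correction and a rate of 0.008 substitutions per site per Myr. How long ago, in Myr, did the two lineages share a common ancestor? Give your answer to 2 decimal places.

32.68

p = 122/324 ≈ 0.376543.
d = −(3/4) ln(1 − 4p/3) = −0.75 ln(1 − 0.502057) = −0.75 ln(0.497943)
  = −0.75 × (-0.697270) = 0.522953 substitutions/site.
Under a molecular clock d = 2μt, so t = d/(2μ) = 0.522953 / (2 × 0.008) = 32.68 Myr.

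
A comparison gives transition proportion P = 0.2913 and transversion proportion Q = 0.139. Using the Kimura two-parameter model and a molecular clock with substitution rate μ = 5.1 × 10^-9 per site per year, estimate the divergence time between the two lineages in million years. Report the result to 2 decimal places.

70.66

Under the Kimura two-parameter model, d = −½ ln(1 − 2P − Q) − ¼ ln(1 − 2Q).
1 − 2P − Q = 0.2784, giving −½ ln(0.2784) = 0.639348.
1 − 2Q = 0.722, giving −¼ ln(0.722) = 0.081433.
d = 0.639348 + 0.081433 = 0.720781.
Under a molecular clock d = 2μt, so t = d/(2μ) = 0.720781 / (2 × 5.1 × 10^-9) = 70.66 million years.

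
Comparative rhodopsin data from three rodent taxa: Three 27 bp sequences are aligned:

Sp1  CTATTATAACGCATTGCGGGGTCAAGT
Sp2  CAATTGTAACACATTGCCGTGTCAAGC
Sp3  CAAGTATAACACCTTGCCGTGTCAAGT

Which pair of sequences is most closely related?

Sp1–Sp2: 6/27 differ, p = 0.222, d = 0.264.
Sp1–Sp3: 6/27 differ, p = 0.222, d = 0.264.
Sp2–Sp3: 4/27 differ, p = 0.148, d = 0.165.
The smallest distance is between Sp2 and Sp3.

Sp2 and Sp3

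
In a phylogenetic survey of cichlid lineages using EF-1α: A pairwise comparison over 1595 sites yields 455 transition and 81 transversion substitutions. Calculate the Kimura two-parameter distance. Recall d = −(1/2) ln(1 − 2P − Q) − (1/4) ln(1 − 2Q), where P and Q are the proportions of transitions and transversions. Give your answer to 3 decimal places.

P = 455/1595 ≈ 0.285266 and Q = 81/1595 ≈ 0.050784.
Under the Kimura two-parameter model, d = −½ ln(1 − 2P − Q) − ¼ ln(1 − 2Q).
1 − 2P − Q = 0.378684, giving −½ ln(0.378684) = 0.485527.
1 − 2Q = 0.898432, giving −¼ ln(0.898432) = 0.026776.
d = 0.485527 + 0.026776 = 0.512303.

0.512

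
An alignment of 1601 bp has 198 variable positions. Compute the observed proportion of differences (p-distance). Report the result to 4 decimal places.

p = 198/1601 = 0.123672… ≈ 0.1237 (to 4 d.p.).

0.1237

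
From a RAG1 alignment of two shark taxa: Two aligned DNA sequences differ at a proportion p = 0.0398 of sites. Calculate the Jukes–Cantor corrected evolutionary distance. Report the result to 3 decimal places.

0.041

d = −(3/4) ln(1 − 4p/3) = −0.75 ln(1 − 0.053067) = −0.75 ln(0.946933)
  = −0.75 × (-0.054527) = 0.040895 substitutions/site.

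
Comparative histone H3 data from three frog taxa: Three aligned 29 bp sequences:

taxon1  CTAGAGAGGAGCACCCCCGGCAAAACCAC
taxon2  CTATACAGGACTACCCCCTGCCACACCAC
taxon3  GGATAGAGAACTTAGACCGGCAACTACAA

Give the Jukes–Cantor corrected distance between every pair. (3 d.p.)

taxon1–taxon2: 7/29 sites differ → p ≈ 0.241379, d = −0.75 ln(1 − 0.321839) = 0.291278 ≈ 0.291.
taxon1–taxon3: 14/29 sites differ → p ≈ 0.482759, d = −0.75 ln(1 − 0.643679) = 0.773942 ≈ 0.774.
taxon2–taxon3: 13/29 sites differ → p ≈ 0.448276, d = −0.75 ln(1 − 0.597701) = 0.682920 ≈ 0.683.

d(taxon1,taxon2) = 0.291, d(taxon1,taxon3) = 0.774, d(taxon2,taxon3) = 0.683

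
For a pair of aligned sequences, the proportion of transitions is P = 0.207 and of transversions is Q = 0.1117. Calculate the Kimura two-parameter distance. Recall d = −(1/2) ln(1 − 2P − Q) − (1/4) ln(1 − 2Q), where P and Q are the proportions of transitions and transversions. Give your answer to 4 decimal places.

0.4362

Under the Kimura two-parameter model, d = −½ ln(1 − 2P − Q) − ¼ ln(1 − 2Q).
1 − 2P − Q = 0.4743, giving −½ ln(0.4743) = 0.372958.
1 − 2Q = 0.7766, giving −¼ ln(0.7766) = 0.063207.
d = 0.372958 + 0.063207 = 0.436165.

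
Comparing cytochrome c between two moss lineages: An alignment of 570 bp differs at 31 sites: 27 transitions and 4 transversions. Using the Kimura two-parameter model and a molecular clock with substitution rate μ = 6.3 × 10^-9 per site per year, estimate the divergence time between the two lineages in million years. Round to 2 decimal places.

P = 27/570 ≈ 0.047368 and Q = 4/570 ≈ 0.007018.
Under the Kimura two-parameter model, d = −½ ln(1 − 2P − Q) − ¼ ln(1 − 2Q).
1 − 2P − Q = 0.898246, giving −½ ln(0.898246) = 0.053656.
1 − 2Q = 0.985964, giving −¼ ln(0.985964) = 0.003534.
d = 0.053656 + 0.003534 = 0.057190.
Under a molecular clock d = 2μt, so t = d/(2μ) = 0.057190 / (2 × 6.3 × 10^-9) = 4.54 million years.

4.54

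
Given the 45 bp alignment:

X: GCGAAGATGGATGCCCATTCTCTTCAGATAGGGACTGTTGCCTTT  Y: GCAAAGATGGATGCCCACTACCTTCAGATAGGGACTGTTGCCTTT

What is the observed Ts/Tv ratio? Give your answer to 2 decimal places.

Transitions are A↔G and C↔T; transversions are all other mismatches.
Transitions: 3. Transversions: 1.
R = 3/1 = 3.00.

3.00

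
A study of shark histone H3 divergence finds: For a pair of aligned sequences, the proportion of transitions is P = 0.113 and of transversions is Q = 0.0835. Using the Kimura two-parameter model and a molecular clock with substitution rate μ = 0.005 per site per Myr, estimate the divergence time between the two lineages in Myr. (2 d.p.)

Under the Kimura two-parameter model, d = −½ ln(1 − 2P − Q) − ¼ ln(1 − 2Q).
1 − 2P − Q = 0.6905, giving −½ ln(0.6905) = 0.185170.
1 − 2Q = 0.833, giving −¼ ln(0.833) = 0.045680.
d = 0.185170 + 0.045680 = 0.230850.
Under a molecular clock d = 2μt, so t = d/(2μ) = 0.230850 / (2 × 0.005) = 23.09 Myr.

23.09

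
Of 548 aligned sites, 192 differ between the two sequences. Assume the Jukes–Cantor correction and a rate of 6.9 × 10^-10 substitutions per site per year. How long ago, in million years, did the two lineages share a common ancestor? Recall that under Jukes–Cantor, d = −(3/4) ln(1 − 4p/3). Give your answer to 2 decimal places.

p = 192/548 ≈ 0.350365.
d = −(3/4) ln(1 − 4p/3) = −0.75 ln(1 − 0.467153) = −0.75 ln(0.532847)
  = −0.75 × (-0.629521) = 0.472141 substitutions/site.
Under a molecular clock d = 2μt, so t = d/(2μ) = 0.472141 / (2 × 6.9 × 10^-10) = 342.13 million years.

342.13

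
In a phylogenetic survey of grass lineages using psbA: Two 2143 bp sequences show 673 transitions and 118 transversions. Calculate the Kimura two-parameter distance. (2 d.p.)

0.60

P = 673/2143 ≈ 0.314046 and Q = 118/2143 ≈ 0.055063.
Under the Kimura two-parameter model, d = −½ ln(1 − 2P − Q) − ¼ ln(1 − 2Q).
1 − 2P − Q = 0.316845, giving −½ ln(0.316845) = 0.574671.
1 − 2Q = 0.889874, giving −¼ ln(0.889874) = 0.029169.
d = 0.574671 + 0.029169 = 0.603840.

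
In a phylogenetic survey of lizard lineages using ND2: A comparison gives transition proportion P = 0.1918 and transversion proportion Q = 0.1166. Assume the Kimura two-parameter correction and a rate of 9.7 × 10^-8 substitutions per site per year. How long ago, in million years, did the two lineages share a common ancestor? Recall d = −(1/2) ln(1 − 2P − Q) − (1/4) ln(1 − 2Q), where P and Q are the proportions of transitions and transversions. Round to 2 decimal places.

Under the Kimura two-parameter model, d = −½ ln(1 − 2P − Q) − ¼ ln(1 − 2Q).
1 − 2P − Q = 0.4998, giving −½ ln(0.4998) = 0.346774.
1 − 2Q = 0.7668, giving −¼ ln(0.7668) = 0.066382.
d = 0.346774 + 0.066382 = 0.413156.
Under a molecular clock d = 2μt, so t = d/(2μ) = 0.413156 / (2 × 9.7 × 10^-8) = 2.13 million years.

2.13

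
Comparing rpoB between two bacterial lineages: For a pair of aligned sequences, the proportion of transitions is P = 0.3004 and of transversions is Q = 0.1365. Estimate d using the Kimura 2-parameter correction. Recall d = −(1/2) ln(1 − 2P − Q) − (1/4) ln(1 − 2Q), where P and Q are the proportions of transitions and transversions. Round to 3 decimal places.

Under the Kimura two-parameter model, d = −½ ln(1 − 2P − Q) − ¼ ln(1 − 2Q).
1 − 2P − Q = 0.2627, giving −½ ln(0.2627) = 0.668371.
1 − 2Q = 0.727, giving −¼ ln(0.727) = 0.079707.
d = 0.668371 + 0.079707 = 0.748078.

0.748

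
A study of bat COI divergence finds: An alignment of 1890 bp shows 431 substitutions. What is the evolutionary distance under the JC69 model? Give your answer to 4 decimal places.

p = 431/1890 ≈ 0.228042.
d = −(3/4) ln(1 − 4p/3) = −0.75 ln(1 − 0.304056) = −0.75 ln(0.695944)
  = −0.75 × (-0.362486) = 0.271865 substitutions/site.

0.2719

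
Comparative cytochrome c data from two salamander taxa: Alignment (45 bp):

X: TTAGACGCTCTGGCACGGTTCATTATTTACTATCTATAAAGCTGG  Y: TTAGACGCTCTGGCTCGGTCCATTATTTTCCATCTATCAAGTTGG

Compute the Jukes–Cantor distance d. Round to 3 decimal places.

The sequences differ at 6 of 45 sites (15, 20, 29, 31, 38, 42), so p = 6/45 ≈ 0.133333.
d = −(3/4) ln(1 − 4p/3) = −0.75 ln(1 − 0.177777) = −0.75 ln(0.822223)
  = −0.75 × (-0.195744) = 0.146808 substitutions/site.

0.147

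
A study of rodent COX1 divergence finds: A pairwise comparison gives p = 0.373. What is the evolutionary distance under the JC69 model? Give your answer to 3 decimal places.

d = −(3/4) ln(1 − 4p/3) = −0.75 ln(1 − 0.497333) = −0.75 ln(0.502667)
  = −0.75 × (-0.687827) = 0.515870 substitutions/site.

0.516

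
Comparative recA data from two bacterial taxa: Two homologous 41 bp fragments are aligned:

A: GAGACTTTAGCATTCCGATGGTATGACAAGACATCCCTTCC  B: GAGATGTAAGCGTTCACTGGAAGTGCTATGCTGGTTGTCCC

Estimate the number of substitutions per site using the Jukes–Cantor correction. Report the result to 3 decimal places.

The sequences differ at 22 of 41 sites, so p = 22/41 ≈ 0.536585.
d = −(3/4) ln(1 − 4p/3) = −0.75 ln(1 − 0.715447) = −0.75 ln(0.284553)
  = −0.75 × (-1.256836) = 0.942627 substitutions/site.

0.943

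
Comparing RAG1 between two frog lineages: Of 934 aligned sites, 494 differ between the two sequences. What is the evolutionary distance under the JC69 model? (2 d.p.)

0.92

p = 494/934 ≈ 0.528908.
d = −(3/4) ln(1 − 4p/3) = −0.75 ln(1 − 0.705211) = −0.75 ln(0.294789)
  = −0.75 × (-1.221495) = 0.916121 substitutions/site.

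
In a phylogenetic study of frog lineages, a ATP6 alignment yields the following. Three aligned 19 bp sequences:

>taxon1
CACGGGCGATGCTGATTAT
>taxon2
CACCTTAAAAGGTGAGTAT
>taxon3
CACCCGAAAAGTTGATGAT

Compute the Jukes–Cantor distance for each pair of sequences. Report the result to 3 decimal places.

d(taxon1,taxon2) = 0.618, d(taxon1,taxon3) = 0.507, d(taxon2,taxon3) = 0.324

taxon1–taxon2: 8/19 sites differ → p ≈ 0.421053, d = −0.75 ln(1 − 0.561404) = 0.618132 ≈ 0.618.
taxon1–taxon3: 7/19 sites differ → p ≈ 0.368421, d = −0.75 ln(1 − 0.491228) = 0.506816 ≈ 0.507.
taxon2–taxon3: 5/19 sites differ → p ≈ 0.263158, d = −0.75 ln(1 − 0.350877) = 0.324100 ≈ 0.324.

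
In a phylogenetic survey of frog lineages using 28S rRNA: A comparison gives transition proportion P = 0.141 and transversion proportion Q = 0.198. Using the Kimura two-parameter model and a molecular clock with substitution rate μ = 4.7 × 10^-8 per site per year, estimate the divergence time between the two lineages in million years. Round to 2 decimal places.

4.82

Under the Kimura two-parameter model, d = −½ ln(1 − 2P − Q) − ¼ ln(1 − 2Q).
1 − 2P − Q = 0.52, giving −½ ln(0.52) = 0.326963.
1 − 2Q = 0.604, giving −¼ ln(0.604) = 0.126045.
d = 0.326963 + 0.126045 = 0.453008.
Under a molecular clock d = 2μt, so t = d/(2μ) = 0.453008 / (2 × 4.7 × 10^-8) = 4.82 million years.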